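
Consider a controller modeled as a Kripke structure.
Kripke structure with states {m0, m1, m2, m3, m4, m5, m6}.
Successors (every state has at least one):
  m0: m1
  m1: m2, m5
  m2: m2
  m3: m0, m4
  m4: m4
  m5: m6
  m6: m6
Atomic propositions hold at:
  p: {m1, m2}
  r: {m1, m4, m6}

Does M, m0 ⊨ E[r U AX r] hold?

Yes

Sat(AX r) = {s : every successor in {m1, m4, m6}} = {m0, m4, m5, m6}
E[r U AX r]: least fixpoint, start Z0 = Sat(AX r) = {m0, m4, m5, m6}, add states in Sat(r) with some successor in Z. Z1 = {m0, m1, m4, m5, m6}; fixed.
Sat(E[r U AX r]) = {m0, m1, m4, m5, m6}
m0 ∈ Sat(E[r U AX r]) = {m0, m1, m4, m5, m6}, so the formula holds at m0.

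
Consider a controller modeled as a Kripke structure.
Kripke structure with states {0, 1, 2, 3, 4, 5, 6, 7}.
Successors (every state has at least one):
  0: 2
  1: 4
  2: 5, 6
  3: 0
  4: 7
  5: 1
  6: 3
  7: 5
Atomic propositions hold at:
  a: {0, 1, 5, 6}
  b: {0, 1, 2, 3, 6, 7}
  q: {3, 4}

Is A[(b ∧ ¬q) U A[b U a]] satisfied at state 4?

Sat(¬q) = {0, 1, 2, 5, 6, 7}
Sat(b ∧ ¬q) = {0, 1, 2, 6, 7}
A[b U a]: least fixpoint, start Z0 = Sat(a) = {0, 1, 5, 6}, add states in Sat(b) with every successor in Z. Z1 = {0, 1, 2, 3, 5, 6, 7}; fixed.
Sat(A[b U a]) = {0, 1, 2, 3, 5, 6, 7}
A[(b ∧ ¬q) U A[b U a]]: least fixpoint, start Z0 = Sat(A[b U a]) = {0, 1, 2, 3, 5, 6, 7}, add states in Sat(b ∧ ¬q) with every successor in Z. Already a fixed point.
Sat(A[(b ∧ ¬q) U A[b U a]]) = {0, 1, 2, 3, 5, 6, 7}
4 ∉ Sat(A[(b ∧ ¬q) U A[b U a]]) = {0, 1, 2, 3, 5, 6, 7}, so the formula does not hold at 4.

No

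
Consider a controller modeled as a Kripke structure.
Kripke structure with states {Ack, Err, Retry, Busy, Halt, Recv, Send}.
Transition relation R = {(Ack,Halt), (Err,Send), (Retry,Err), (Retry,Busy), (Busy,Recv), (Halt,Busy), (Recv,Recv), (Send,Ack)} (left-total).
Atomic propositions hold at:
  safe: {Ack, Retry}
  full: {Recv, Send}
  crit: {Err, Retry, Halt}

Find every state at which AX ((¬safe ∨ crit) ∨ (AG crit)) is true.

Sat(¬safe) = {Err, Busy, Halt, Recv, Send}
Sat(¬safe ∨ crit) = {Err, Retry, Busy, Halt, Recv, Send}
AG crit: greatest fixpoint, start Z0 = {Err, Retry, Halt}, keep only states in Sat with every successor in Z. Z1 = ∅; fixed.
Sat(AG crit) = ∅
Sat((¬safe ∨ crit) ∨ (AG crit)) = {Err, Retry, Busy, Halt, Recv, Send}
Sat(AX ((¬safe ∨ crit) ∨ (AG crit))) = {s : every successor in {Err, Retry, Busy, Halt, Recv, Send}} = {Ack, Err, Retry, Busy, Halt, Recv}

{Ack, Err, Retry, Busy, Halt, Recv}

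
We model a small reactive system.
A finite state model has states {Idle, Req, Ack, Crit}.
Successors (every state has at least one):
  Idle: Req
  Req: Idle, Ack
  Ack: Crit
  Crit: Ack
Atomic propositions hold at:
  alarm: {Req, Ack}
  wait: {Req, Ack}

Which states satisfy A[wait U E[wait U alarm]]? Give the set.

E[wait U alarm]: least fixpoint, start Z0 = Sat(alarm) = {Req, Ack}, add states in Sat(wait) with some successor in Z. Already a fixed point.
Sat(E[wait U alarm]) = {Req, Ack}
A[wait U E[wait U alarm]]: least fixpoint, start Z0 = Sat(E[wait U alarm]) = {Req, Ack}, add states in Sat(wait) with every successor in Z. Already a fixed point.
Sat(A[wait U E[wait U alarm]]) = {Req, Ack}

{Req, Ack}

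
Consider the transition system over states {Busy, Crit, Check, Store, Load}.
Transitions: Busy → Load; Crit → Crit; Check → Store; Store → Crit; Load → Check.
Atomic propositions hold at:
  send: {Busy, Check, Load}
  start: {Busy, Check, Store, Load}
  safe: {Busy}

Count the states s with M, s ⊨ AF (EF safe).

EF safe: least fixpoint, start Z0 = {Busy}, add states with some successor in Z. Already a fixed point.
Sat(EF safe) = {Busy}
AF (EF safe): least fixpoint, start Z0 = {Busy}, add states with every successor in Z. Already a fixed point.
Sat(AF (EF safe)) = {Busy}
|Sat(AF (EF safe))| = |{Busy}| = 1.

1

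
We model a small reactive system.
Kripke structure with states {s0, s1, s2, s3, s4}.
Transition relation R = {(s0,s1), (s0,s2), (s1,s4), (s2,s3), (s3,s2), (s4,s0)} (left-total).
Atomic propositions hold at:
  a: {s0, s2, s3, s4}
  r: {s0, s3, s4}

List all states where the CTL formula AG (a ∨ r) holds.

Sat(a ∨ r) = {s0, s2, s3, s4}
AG (a ∨ r): greatest fixpoint, start Z0 = {s0, s2, s3, s4}, keep only states in Sat with every successor in Z. Z1 = {s2, s3, s4}; Z2 = {s2, s3}; fixed.
Sat(AG (a ∨ r)) = {s2, s3}

{s2, s3}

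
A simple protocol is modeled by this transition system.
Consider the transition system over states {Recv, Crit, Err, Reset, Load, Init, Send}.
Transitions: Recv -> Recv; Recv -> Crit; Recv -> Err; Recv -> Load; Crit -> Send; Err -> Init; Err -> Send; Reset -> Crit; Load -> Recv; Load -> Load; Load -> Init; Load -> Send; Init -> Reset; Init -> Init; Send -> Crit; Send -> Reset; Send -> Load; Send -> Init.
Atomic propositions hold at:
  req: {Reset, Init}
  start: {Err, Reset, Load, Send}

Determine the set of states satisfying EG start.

{Err, Load, Send}

EG start: greatest fixpoint, start Z0 = {Err, Reset, Load, Send}, keep only states in Sat with some successor in Z. Z1 = {Err, Load, Send}; fixed.
Sat(EG start) = {Err, Load, Send}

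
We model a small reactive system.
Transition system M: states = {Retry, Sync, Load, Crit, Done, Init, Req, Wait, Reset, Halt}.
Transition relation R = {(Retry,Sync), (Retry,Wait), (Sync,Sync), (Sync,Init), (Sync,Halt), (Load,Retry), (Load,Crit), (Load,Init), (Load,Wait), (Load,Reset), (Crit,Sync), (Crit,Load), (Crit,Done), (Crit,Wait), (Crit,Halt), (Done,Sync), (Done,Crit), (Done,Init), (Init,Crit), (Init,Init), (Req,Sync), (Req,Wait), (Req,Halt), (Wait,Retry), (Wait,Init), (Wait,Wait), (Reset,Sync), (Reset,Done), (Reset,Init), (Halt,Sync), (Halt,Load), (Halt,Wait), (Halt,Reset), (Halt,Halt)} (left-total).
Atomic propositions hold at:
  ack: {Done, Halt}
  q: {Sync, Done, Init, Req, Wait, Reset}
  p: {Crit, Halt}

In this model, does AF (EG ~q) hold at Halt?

Yes

Sat(~q) = {Retry, Load, Crit, Halt}
EG ~q: greatest fixpoint, start Z0 = {Retry, Load, Crit, Halt}, keep only states in Sat with some successor in Z. Z1 = {Load, Crit, Halt}; fixed.
Sat(EG ~q) = {Load, Crit, Halt}
AF (EG ~q): least fixpoint, start Z0 = {Load, Crit, Halt}, add states with every successor in Z. Already a fixed point.
Sat(AF (EG ~q)) = {Load, Crit, Halt}
Halt ∈ Sat(AF (EG ~q)) = {Load, Crit, Halt}, so the formula holds at Halt.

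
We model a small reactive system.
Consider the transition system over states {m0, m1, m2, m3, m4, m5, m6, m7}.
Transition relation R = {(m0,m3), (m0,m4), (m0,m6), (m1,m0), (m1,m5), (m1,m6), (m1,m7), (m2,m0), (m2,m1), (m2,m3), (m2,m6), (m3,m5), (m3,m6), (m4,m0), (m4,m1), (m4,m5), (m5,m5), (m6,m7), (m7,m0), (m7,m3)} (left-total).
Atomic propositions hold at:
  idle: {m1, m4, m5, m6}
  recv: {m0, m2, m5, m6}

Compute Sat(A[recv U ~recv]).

Sat(~recv) = {m1, m3, m4, m7}
A[recv U ~recv]: least fixpoint, start Z0 = Sat(~recv) = {m1, m3, m4, m7}, add states in Sat(recv) with every successor in Z. Z1 = {m1, m3, m4, m6, m7}; Z2 = {m0, m1, m3, m4, m6, m7}; Z3 = {m0, m1, m2, m3, m4, m6, m7}; fixed.
Sat(A[recv U ~recv]) = {m0, m1, m2, m3, m4, m6, m7}

{m0, m1, m2, m3, m4, m6, m7}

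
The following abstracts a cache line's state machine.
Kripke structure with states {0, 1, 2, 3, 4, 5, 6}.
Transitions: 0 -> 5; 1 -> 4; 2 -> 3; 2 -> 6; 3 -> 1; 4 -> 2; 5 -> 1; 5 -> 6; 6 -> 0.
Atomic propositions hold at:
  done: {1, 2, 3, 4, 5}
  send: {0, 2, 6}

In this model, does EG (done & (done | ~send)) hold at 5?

Yes

Sat(~send) = {1, 3, 4, 5}
Sat(done | ~send) = {1, 2, 3, 4, 5}
Sat(done & (done | ~send)) = {1, 2, 3, 4, 5}
EG (done & (done | ~send)): greatest fixpoint, start Z0 = {1, 2, 3, 4, 5}, keep only states in Sat with some successor in Z. Already a fixed point.
Sat(EG (done & (done | ~send))) = {1, 2, 3, 4, 5}
5 ∈ Sat(EG (done & (done | ~send))) = {1, 2, 3, 4, 5}, so the formula holds at 5.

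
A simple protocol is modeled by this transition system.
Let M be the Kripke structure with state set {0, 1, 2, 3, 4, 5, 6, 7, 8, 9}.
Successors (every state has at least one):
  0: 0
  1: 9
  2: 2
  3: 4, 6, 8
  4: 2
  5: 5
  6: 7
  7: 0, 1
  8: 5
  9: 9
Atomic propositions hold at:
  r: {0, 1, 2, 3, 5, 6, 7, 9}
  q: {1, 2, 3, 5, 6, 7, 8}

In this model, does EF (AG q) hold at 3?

Yes

AG q: greatest fixpoint, start Z0 = {1, 2, 3, 5, 6, 7, 8}, keep only states in Sat with every successor in Z. Z1 = {2, 5, 6, 8}; Z2 = {2, 5, 8}; fixed.
Sat(AG q) = {2, 5, 8}
EF (AG q): least fixpoint, start Z0 = {2, 5, 8}, add states with some successor in Z. Z1 = {2, 3, 4, 5, 8}; fixed.
Sat(EF (AG q)) = {2, 3, 4, 5, 8}
3 ∈ Sat(EF (AG q)) = {2, 3, 4, 5, 8}, so the formula holds at 3.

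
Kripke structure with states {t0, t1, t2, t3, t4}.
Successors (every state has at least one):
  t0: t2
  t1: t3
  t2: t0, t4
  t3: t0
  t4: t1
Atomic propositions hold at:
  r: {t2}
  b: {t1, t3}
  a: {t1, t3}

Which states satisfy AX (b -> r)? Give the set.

{t0, t2, t3}

Sat(b -> r) = {t0, t2, t4}
Sat(AX (b -> r)) = {s : every successor in {t0, t2, t4}} = {t0, t2, t3}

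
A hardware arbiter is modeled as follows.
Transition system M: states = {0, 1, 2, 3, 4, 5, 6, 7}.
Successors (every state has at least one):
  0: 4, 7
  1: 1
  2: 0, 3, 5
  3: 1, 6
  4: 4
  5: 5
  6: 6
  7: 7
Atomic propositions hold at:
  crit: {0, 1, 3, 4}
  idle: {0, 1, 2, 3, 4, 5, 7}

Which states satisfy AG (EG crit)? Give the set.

{1, 4}

EG crit: greatest fixpoint, start Z0 = {0, 1, 3, 4}, keep only states in Sat with some successor in Z. Already a fixed point.
Sat(EG crit) = {0, 1, 3, 4}
AG (EG crit): greatest fixpoint, start Z0 = {0, 1, 3, 4}, keep only states in Sat with every successor in Z. Z1 = {1, 4}; fixed.
Sat(AG (EG crit)) = {1, 4}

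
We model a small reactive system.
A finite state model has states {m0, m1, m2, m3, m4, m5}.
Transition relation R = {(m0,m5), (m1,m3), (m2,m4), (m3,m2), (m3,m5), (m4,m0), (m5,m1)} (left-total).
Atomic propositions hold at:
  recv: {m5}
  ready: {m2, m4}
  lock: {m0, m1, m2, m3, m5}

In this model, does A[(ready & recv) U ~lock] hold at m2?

No

Sat(ready & recv) = ∅
Sat(~lock) = {m4}
A[(ready & recv) U ~lock]: least fixpoint, start Z0 = Sat(~lock) = {m4}, add states in Sat(ready & recv) with every successor in Z. Already a fixed point.
Sat(A[(ready & recv) U ~lock]) = {m4}
m2 ∉ Sat(A[(ready & recv) U ~lock]) = {m4}, so the formula does not hold at m2.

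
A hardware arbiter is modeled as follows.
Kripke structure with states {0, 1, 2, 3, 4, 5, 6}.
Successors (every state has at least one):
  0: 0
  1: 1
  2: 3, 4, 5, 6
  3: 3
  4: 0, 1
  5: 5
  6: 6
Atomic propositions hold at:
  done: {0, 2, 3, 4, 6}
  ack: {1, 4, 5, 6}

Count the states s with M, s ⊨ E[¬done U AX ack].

Sat(¬done) = {1, 5}
Sat(AX ack) = {s : every successor in {1, 4, 5, 6}} = {1, 5, 6}
E[¬done U AX ack]: least fixpoint, start Z0 = Sat(AX ack) = {1, 5, 6}, add states in Sat(¬done) with some successor in Z. Already a fixed point.
Sat(E[¬done U AX ack]) = {1, 5, 6}
|Sat(E[¬done U AX ack])| = |{1, 5, 6}| = 3.

3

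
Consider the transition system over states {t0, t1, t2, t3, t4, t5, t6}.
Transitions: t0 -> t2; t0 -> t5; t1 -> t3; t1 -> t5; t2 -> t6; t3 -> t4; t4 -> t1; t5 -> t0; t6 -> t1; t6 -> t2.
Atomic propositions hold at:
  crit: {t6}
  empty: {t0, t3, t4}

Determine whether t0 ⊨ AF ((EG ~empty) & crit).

No

Sat(~empty) = {t1, t2, t5, t6}
EG ~empty: greatest fixpoint, start Z0 = {t1, t2, t5, t6}, keep only states in Sat with some successor in Z. Z1 = {t1, t2, t6}; Z2 = {t2, t6}; fixed.
Sat(EG ~empty) = {t2, t6}
Sat((EG ~empty) & crit) = {t6}
AF ((EG ~empty) & crit): least fixpoint, start Z0 = {t6}, add states with every successor in Z. Z1 = {t2, t6}; fixed.
Sat(AF ((EG ~empty) & crit)) = {t2, t6}
t0 ∉ Sat(AF ((EG ~empty) & crit)) = {t2, t6}, so the formula does not hold at t0.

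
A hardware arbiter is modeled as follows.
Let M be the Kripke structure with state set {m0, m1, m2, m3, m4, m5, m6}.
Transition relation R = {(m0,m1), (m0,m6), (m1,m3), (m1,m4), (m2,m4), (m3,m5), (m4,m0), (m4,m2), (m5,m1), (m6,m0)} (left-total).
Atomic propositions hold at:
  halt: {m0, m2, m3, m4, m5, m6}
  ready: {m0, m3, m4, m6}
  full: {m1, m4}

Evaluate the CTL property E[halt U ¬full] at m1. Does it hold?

Sat(¬full) = {m0, m2, m3, m5, m6}
E[halt U ¬full]: least fixpoint, start Z0 = Sat(¬full) = {m0, m2, m3, m5, m6}, add states in Sat(halt) with some successor in Z. Z1 = {m0, m2, m3, m4, m5, m6}; fixed.
Sat(E[halt U ¬full]) = {m0, m2, m3, m4, m5, m6}
m1 ∉ Sat(E[halt U ¬full]) = {m0, m2, m3, m4, m5, m6}, so the formula does not hold at m1.

No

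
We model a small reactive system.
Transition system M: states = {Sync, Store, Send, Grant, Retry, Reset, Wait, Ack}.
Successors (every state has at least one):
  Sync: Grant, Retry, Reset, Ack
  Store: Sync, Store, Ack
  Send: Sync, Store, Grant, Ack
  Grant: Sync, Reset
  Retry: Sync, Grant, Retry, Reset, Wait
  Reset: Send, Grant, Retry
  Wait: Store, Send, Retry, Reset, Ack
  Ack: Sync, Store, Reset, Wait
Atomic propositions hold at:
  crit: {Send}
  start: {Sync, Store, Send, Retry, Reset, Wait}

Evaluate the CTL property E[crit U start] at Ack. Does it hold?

E[crit U start]: least fixpoint, start Z0 = Sat(start) = {Sync, Store, Send, Retry, Reset, Wait}, add states in Sat(crit) with some successor in Z. Already a fixed point.
Sat(E[crit U start]) = {Sync, Store, Send, Retry, Reset, Wait}
Ack ∉ Sat(E[crit U start]) = {Sync, Store, Send, Retry, Reset, Wait}, so the formula does not hold at Ack.

No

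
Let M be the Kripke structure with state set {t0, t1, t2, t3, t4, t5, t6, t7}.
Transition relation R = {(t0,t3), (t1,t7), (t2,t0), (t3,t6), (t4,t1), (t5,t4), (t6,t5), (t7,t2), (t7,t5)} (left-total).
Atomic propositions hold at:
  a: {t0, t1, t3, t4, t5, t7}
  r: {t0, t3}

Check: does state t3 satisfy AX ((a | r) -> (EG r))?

Yes

Sat(a | r) = {t0, t1, t3, t4, t5, t7}
EG r: greatest fixpoint, start Z0 = {t0, t3}, keep only states in Sat with some successor in Z. Z1 = {t0}; Z2 = ∅; fixed.
Sat(EG r) = ∅
Sat((a | r) -> (EG r)) = {t2, t6}
Sat(AX ((a | r) -> (EG r))) = {s : every successor in {t2, t6}} = {t3}
t3 ∈ Sat(AX ((a | r) -> (EG r))) = {t3}, so the formula holds at t3.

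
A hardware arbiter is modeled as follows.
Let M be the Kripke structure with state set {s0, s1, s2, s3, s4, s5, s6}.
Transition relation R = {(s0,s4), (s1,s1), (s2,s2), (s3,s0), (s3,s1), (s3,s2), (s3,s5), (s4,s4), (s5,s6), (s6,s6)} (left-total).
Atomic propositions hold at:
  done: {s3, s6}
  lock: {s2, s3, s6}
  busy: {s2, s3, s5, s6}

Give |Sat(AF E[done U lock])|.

E[done U lock]: least fixpoint, start Z0 = Sat(lock) = {s2, s3, s6}, add states in Sat(done) with some successor in Z. Already a fixed point.
Sat(E[done U lock]) = {s2, s3, s6}
AF E[done U lock]: least fixpoint, start Z0 = {s2, s3, s6}, add states with every successor in Z. Z1 = {s2, s3, s5, s6}; fixed.
Sat(AF E[done U lock]) = {s2, s3, s5, s6}
|Sat(AF E[done U lock])| = |{s2, s3, s5, s6}| = 4.

4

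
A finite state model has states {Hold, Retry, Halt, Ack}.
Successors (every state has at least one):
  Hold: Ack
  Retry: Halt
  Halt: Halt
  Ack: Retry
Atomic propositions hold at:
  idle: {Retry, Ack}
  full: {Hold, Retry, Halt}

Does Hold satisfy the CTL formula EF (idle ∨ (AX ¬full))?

Sat(¬full) = {Ack}
Sat(AX ¬full) = {s : every successor in {Ack}} = {Hold}
Sat(idle ∨ (AX ¬full)) = {Hold, Retry, Ack}
EF (idle ∨ (AX ¬full)): least fixpoint, start Z0 = {Hold, Retry, Ack}, add states with some successor in Z. Already a fixed point.
Sat(EF (idle ∨ (AX ¬full))) = {Hold, Retry, Ack}
Hold ∈ Sat(EF (idle ∨ (AX ¬full))) = {Hold, Retry, Ack}, so the formula holds at Hold.

Yes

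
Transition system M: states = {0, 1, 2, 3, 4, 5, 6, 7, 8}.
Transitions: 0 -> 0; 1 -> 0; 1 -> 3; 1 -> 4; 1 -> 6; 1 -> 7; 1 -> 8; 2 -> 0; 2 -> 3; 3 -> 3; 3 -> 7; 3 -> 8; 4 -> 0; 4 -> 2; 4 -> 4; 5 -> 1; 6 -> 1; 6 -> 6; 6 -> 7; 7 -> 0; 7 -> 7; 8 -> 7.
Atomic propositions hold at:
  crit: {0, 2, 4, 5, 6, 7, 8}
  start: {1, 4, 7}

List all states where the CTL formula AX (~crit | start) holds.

{5, 8}

Sat(~crit) = {1, 3}
Sat(~crit | start) = {1, 3, 4, 7}
Sat(AX (~crit | start)) = {s : every successor in {1, 3, 4, 7}} = {5, 8}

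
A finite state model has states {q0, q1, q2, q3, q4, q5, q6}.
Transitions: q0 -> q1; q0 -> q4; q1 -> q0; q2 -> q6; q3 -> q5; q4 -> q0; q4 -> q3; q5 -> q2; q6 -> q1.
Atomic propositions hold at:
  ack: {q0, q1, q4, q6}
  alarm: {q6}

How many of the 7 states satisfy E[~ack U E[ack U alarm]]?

4

Sat(~ack) = {q2, q3, q5}
E[ack U alarm]: least fixpoint, start Z0 = Sat(alarm) = {q6}, add states in Sat(ack) with some successor in Z. Already a fixed point.
Sat(E[ack U alarm]) = {q6}
E[~ack U E[ack U alarm]]: least fixpoint, start Z0 = Sat(E[ack U alarm]) = {q6}, add states in Sat(~ack) with some successor in Z. Z1 = {q2, q6}; Z2 = {q2, q5, q6}; Z3 = {q2, q3, q5, q6}; fixed.
Sat(E[~ack U E[ack U alarm]]) = {q2, q3, q5, q6}
|Sat(E[~ack U E[ack U alarm]])| = |{q2, q3, q5, q6}| = 4.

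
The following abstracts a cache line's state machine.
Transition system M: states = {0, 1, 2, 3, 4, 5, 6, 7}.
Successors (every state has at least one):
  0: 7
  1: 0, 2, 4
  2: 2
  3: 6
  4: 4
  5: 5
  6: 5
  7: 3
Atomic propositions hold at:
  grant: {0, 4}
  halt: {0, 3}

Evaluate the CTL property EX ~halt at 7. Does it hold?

No

Sat(~halt) = {1, 2, 4, 5, 6, 7}
Sat(EX ~halt) = {s : some successor in {1, 2, 4, 5, 6, 7}} = {0, 1, 2, 3, 4, 5, 6}
7 ∉ Sat(EX ~halt) = {0, 1, 2, 3, 4, 5, 6}, so the formula does not hold at 7.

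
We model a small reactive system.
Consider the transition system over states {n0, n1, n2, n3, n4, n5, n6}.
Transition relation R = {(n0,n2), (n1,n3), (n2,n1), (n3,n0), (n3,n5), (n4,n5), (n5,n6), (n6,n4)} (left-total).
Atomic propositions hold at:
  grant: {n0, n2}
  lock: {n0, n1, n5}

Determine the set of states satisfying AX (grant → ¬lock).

Sat(¬lock) = {n2, n3, n4, n6}
Sat(grant → ¬lock) = {n1, n2, n3, n4, n5, n6}
Sat(AX (grant → ¬lock)) = {s : every successor in {n1, n2, n3, n4, n5, n6}} = {n0, n1, n2, n4, n5, n6}

{n0, n1, n2, n4, n5, n6}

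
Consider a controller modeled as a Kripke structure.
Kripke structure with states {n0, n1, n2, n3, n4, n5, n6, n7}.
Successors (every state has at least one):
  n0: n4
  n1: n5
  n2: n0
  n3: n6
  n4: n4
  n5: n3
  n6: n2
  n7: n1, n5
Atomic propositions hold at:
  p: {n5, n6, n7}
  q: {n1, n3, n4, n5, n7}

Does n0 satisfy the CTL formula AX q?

Sat(AX q) = {s : every successor in {n1, n3, n4, n5, n7}} = {n0, n1, n4, n5, n7}
n0 ∈ Sat(AX q) = {n0, n1, n4, n5, n7}, so the formula holds at n0.

Yes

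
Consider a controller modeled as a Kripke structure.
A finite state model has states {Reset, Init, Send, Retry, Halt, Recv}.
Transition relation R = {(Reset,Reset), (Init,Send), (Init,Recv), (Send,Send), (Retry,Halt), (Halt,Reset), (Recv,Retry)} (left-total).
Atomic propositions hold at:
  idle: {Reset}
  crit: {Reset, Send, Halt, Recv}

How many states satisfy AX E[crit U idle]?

E[crit U idle]: least fixpoint, start Z0 = Sat(idle) = {Reset}, add states in Sat(crit) with some successor in Z. Z1 = {Reset, Halt}; fixed.
Sat(E[crit U idle]) = {Reset, Halt}
Sat(AX E[crit U idle]) = {s : every successor in {Reset, Halt}} = {Reset, Retry, Halt}
|Sat(AX E[crit U idle])| = |{Reset, Retry, Halt}| = 3.

3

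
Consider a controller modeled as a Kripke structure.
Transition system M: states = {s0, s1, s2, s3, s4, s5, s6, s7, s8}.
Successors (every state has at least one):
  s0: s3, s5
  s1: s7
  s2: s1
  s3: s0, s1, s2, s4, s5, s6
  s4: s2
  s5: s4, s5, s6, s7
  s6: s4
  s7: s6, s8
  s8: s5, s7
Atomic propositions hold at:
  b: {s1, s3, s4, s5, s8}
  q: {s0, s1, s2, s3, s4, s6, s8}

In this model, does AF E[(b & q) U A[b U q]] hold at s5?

No

Sat(b & q) = {s1, s3, s4, s8}
A[b U q]: least fixpoint, start Z0 = Sat(q) = {s0, s1, s2, s3, s4, s6, s8}, add states in Sat(b) with every successor in Z. Already a fixed point.
Sat(A[b U q]) = {s0, s1, s2, s3, s4, s6, s8}
E[(b & q) U A[b U q]]: least fixpoint, start Z0 = Sat(A[b U q]) = {s0, s1, s2, s3, s4, s6, s8}, add states in Sat(b & q) with some successor in Z. Already a fixed point.
Sat(E[(b & q) U A[b U q]]) = {s0, s1, s2, s3, s4, s6, s8}
AF E[(b & q) U A[b U q]]: least fixpoint, start Z0 = {s0, s1, s2, s3, s4, s6, s8}, add states with every successor in Z. Z1 = {s0, s1, s2, s3, s4, s6, s7, s8}; fixed.
Sat(AF E[(b & q) U A[b U q]]) = {s0, s1, s2, s3, s4, s6, s7, s8}
s5 ∉ Sat(AF E[(b & q) U A[b U q]]) = {s0, s1, s2, s3, s4, s6, s7, s8}, so the formula does not hold at s5.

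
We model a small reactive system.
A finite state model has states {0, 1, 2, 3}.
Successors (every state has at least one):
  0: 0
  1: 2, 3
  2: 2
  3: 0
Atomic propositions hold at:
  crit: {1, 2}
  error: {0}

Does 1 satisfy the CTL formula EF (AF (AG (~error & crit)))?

Yes

Sat(~error) = {1, 2, 3}
Sat(~error & crit) = {1, 2}
AG (~error & crit): greatest fixpoint, start Z0 = {1, 2}, keep only states in Sat with every successor in Z. Z1 = {2}; fixed.
Sat(AG (~error & crit)) = {2}
AF (AG (~error & crit)): least fixpoint, start Z0 = {2}, add states with every successor in Z. Already a fixed point.
Sat(AF (AG (~error & crit))) = {2}
EF (AF (AG (~error & crit))): least fixpoint, start Z0 = {2}, add states with some successor in Z. Z1 = {1, 2}; fixed.
Sat(EF (AF (AG (~error & crit)))) = {1, 2}
1 ∈ Sat(EF (AF (AG (~error & crit)))) = {1, 2}, so the formula holds at 1.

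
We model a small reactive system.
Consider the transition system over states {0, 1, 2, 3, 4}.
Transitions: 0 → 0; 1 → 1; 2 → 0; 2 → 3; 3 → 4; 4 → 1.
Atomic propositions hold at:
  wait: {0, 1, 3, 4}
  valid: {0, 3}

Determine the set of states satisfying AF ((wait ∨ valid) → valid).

{0, 2, 3}

Sat(wait ∨ valid) = {0, 1, 3, 4}
Sat((wait ∨ valid) → valid) = {0, 2, 3}
AF ((wait ∨ valid) → valid): least fixpoint, start Z0 = {0, 2, 3}, add states with every successor in Z. Already a fixed point.
Sat(AF ((wait ∨ valid) → valid)) = {0, 2, 3}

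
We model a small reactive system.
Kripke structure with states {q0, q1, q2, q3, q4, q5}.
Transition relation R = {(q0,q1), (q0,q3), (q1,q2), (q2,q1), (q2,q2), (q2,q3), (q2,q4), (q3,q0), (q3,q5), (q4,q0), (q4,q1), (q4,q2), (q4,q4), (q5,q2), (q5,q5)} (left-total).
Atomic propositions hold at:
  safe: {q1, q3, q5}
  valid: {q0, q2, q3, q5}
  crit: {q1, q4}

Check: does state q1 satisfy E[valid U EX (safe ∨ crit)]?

Sat(safe ∨ crit) = {q1, q3, q4, q5}
Sat(EX (safe ∨ crit)) = {s : some successor in {q1, q3, q4, q5}} = {q0, q2, q3, q4, q5}
E[valid U EX (safe ∨ crit)]: least fixpoint, start Z0 = Sat(EX (safe ∨ crit)) = {q0, q2, q3, q4, q5}, add states in Sat(valid) with some successor in Z. Already a fixed point.
Sat(E[valid U EX (safe ∨ crit)]) = {q0, q2, q3, q4, q5}
q1 ∉ Sat(E[valid U EX (safe ∨ crit)]) = {q0, q2, q3, q4, q5}, so the formula does not hold at q1.

No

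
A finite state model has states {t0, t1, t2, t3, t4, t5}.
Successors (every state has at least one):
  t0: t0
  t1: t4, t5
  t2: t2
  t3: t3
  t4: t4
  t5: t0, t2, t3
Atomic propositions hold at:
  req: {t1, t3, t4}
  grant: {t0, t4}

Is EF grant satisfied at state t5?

EF grant: least fixpoint, start Z0 = {t0, t4}, add states with some successor in Z. Z1 = {t0, t1, t4, t5}; fixed.
Sat(EF grant) = {t0, t1, t4, t5}
t5 ∈ Sat(EF grant) = {t0, t1, t4, t5}, so the formula holds at t5.

Yes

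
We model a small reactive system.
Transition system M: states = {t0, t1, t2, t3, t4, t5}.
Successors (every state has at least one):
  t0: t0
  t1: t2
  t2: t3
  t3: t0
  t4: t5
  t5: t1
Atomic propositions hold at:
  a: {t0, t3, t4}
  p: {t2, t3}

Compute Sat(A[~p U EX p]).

Sat(~p) = {t0, t1, t4, t5}
Sat(EX p) = {s : some successor in {t2, t3}} = {t1, t2}
A[~p U EX p]: least fixpoint, start Z0 = Sat(EX p) = {t1, t2}, add states in Sat(~p) with every successor in Z. Z1 = {t1, t2, t5}; Z2 = {t1, t2, t4, t5}; fixed.
Sat(A[~p U EX p]) = {t1, t2, t4, t5}

{t1, t2, t4, t5}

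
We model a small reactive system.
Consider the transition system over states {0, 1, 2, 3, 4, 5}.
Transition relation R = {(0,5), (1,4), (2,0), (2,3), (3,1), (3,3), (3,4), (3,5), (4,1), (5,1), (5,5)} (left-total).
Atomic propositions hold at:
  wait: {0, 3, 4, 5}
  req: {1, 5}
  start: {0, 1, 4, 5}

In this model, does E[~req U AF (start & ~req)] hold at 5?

Sat(~req) = {0, 2, 3, 4}
Sat(start & ~req) = {0, 4}
AF (start & ~req): least fixpoint, start Z0 = {0, 4}, add states with every successor in Z. Z1 = {0, 1, 4}; fixed.
Sat(AF (start & ~req)) = {0, 1, 4}
E[~req U AF (start & ~req)]: least fixpoint, start Z0 = Sat(AF (start & ~req)) = {0, 1, 4}, add states in Sat(~req) with some successor in Z. Z1 = {0, 1, 2, 3, 4}; fixed.
Sat(E[~req U AF (start & ~req)]) = {0, 1, 2, 3, 4}
5 ∉ Sat(E[~req U AF (start & ~req)]) = {0, 1, 2, 3, 4}, so the formula does not hold at 5.

No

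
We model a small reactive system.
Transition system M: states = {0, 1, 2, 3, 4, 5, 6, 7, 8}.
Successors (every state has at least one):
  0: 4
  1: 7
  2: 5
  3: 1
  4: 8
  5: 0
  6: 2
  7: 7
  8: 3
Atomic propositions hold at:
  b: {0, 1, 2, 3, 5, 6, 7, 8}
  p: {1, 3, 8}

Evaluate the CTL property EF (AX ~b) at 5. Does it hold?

Sat(~b) = {4}
Sat(AX ~b) = {s : every successor in {4}} = {0}
EF (AX ~b): least fixpoint, start Z0 = {0}, add states with some successor in Z. Z1 = {0, 5}; Z2 = {0, 2, 5}; Z3 = {0, 2, 5, 6}; fixed.
Sat(EF (AX ~b)) = {0, 2, 5, 6}
5 ∈ Sat(EF (AX ~b)) = {0, 2, 5, 6}, so the formula holds at 5.

Yes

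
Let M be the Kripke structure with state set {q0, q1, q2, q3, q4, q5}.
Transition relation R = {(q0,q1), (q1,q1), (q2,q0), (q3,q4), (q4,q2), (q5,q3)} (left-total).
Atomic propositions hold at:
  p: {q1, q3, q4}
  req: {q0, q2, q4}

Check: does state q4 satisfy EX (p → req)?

Yes

Sat(p → req) = {q0, q2, q4, q5}
Sat(EX (p → req)) = {s : some successor in {q0, q2, q4, q5}} = {q2, q3, q4}
q4 ∈ Sat(EX (p → req)) = {q2, q3, q4}, so the formula holds at q4.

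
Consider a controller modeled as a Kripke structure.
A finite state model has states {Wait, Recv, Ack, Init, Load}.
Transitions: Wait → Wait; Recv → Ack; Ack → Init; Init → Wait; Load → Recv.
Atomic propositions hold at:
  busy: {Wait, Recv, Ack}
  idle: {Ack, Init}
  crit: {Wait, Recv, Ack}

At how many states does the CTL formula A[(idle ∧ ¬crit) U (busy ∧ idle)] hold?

Sat(¬crit) = {Init, Load}
Sat(idle ∧ ¬crit) = {Init}
Sat(busy ∧ idle) = {Ack}
A[(idle ∧ ¬crit) U (busy ∧ idle)]: least fixpoint, start Z0 = Sat((busy ∧ idle)) = {Ack}, add states in Sat(idle ∧ ¬crit) with every successor in Z. Already a fixed point.
Sat(A[(idle ∧ ¬crit) U (busy ∧ idle)]) = {Ack}
|Sat(A[(idle ∧ ¬crit) U (busy ∧ idle)])| = |{Ack}| = 1.

1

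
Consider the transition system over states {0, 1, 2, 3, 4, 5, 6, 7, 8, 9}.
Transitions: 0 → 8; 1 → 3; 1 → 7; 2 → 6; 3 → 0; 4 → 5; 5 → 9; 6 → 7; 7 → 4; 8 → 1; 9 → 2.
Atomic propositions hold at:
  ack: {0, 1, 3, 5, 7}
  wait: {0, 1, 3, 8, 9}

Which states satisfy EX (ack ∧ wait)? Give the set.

{1, 3, 8}

Sat(ack ∧ wait) = {0, 1, 3}
Sat(EX (ack ∧ wait)) = {s : some successor in {0, 1, 3}} = {1, 3, 8}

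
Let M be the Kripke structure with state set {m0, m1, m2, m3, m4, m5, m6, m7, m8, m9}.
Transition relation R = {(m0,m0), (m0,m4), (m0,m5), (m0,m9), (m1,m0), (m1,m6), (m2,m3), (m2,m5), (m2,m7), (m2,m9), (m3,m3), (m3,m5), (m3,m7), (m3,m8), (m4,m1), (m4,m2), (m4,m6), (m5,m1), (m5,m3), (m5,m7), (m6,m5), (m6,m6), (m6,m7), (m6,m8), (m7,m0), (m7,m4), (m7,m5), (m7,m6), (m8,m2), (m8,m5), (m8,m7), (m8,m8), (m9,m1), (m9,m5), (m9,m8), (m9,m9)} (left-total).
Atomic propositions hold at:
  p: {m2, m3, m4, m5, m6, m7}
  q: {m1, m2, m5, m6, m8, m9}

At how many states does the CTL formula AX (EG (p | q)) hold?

7

Sat(p | q) = {m1, m2, m3, m4, m5, m6, m7, m8, m9}
EG (p | q): greatest fixpoint, start Z0 = {m1, m2, m3, m4, m5, m6, m7, m8, m9}, keep only states in Sat with some successor in Z. Already a fixed point.
Sat(EG (p | q)) = {m1, m2, m3, m4, m5, m6, m7, m8, m9}
Sat(AX (EG (p | q))) = {s : every successor in {m1, m2, m3, m4, m5, m6, m7, m8, m9}} = {m2, m3, m4, m5, m6, m8, m9}
|Sat(AX (EG (p | q)))| = |{m2, m3, m4, m5, m6, m8, m9}| = 7.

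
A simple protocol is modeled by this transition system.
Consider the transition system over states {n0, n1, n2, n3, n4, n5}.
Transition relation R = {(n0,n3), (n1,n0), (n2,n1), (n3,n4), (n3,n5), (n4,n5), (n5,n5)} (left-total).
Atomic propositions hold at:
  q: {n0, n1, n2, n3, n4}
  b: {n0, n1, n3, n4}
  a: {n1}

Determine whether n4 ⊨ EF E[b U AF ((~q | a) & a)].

Sat(~q) = {n5}
Sat(~q | a) = {n1, n5}
Sat((~q | a) & a) = {n1}
AF ((~q | a) & a): least fixpoint, start Z0 = {n1}, add states with every successor in Z. Z1 = {n1, n2}; fixed.
Sat(AF ((~q | a) & a)) = {n1, n2}
E[b U AF ((~q | a) & a)]: least fixpoint, start Z0 = Sat(AF ((~q | a) & a)) = {n1, n2}, add states in Sat(b) with some successor in Z. Already a fixed point.
Sat(E[b U AF ((~q | a) & a)]) = {n1, n2}
EF E[b U AF ((~q | a) & a)]: least fixpoint, start Z0 = {n1, n2}, add states with some successor in Z. Already a fixed point.
Sat(EF E[b U AF ((~q | a) & a)]) = {n1, n2}
n4 ∉ Sat(EF E[b U AF ((~q | a) & a)]) = {n1, n2}, so the formula does not hold at n4.

No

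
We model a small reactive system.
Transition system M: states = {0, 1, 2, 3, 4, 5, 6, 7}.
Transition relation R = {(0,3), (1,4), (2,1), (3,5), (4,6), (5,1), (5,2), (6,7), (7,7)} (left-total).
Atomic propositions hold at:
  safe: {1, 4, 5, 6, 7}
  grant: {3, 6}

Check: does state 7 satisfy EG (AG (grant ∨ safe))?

Yes

Sat(grant ∨ safe) = {1, 3, 4, 5, 6, 7}
AG (grant ∨ safe): greatest fixpoint, start Z0 = {1, 3, 4, 5, 6, 7}, keep only states in Sat with every successor in Z. Z1 = {1, 3, 4, 6, 7}; Z2 = {1, 4, 6, 7}; fixed.
Sat(AG (grant ∨ safe)) = {1, 4, 6, 7}
EG (AG (grant ∨ safe)): greatest fixpoint, start Z0 = {1, 4, 6, 7}, keep only states in Sat with some successor in Z. Already a fixed point.
Sat(EG (AG (grant ∨ safe))) = {1, 4, 6, 7}
7 ∈ Sat(EG (AG (grant ∨ safe))) = {1, 4, 6, 7}, so the formula holds at 7.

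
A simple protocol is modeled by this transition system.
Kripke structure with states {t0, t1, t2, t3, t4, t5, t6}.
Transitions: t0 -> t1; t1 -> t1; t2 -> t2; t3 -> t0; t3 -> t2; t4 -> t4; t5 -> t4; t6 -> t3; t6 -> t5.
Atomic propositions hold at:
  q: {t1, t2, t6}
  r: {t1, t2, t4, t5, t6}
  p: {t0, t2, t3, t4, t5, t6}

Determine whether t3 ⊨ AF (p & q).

Sat(p & q) = {t2, t6}
AF (p & q): least fixpoint, start Z0 = {t2, t6}, add states with every successor in Z. Already a fixed point.
Sat(AF (p & q)) = {t2, t6}
t3 ∉ Sat(AF (p & q)) = {t2, t6}, so the formula does not hold at t3.

No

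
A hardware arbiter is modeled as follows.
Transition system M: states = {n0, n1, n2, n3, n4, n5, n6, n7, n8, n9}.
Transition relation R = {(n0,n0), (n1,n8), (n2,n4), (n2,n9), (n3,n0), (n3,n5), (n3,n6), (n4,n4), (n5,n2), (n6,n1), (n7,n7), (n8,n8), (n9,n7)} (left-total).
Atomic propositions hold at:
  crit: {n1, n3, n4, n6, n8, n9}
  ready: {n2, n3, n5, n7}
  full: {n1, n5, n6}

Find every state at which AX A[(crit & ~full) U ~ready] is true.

{n0, n1, n2, n4, n6, n8}

Sat(~full) = {n0, n2, n3, n4, n7, n8, n9}
Sat(crit & ~full) = {n3, n4, n8, n9}
Sat(~ready) = {n0, n1, n4, n6, n8, n9}
A[(crit & ~full) U ~ready]: least fixpoint, start Z0 = Sat(~ready) = {n0, n1, n4, n6, n8, n9}, add states in Sat(crit & ~full) with every successor in Z. Already a fixed point.
Sat(A[(crit & ~full) U ~ready]) = {n0, n1, n4, n6, n8, n9}
Sat(AX A[(crit & ~full) U ~ready]) = {s : every successor in {n0, n1, n4, n6, n8, n9}} = {n0, n1, n2, n4, n6, n8}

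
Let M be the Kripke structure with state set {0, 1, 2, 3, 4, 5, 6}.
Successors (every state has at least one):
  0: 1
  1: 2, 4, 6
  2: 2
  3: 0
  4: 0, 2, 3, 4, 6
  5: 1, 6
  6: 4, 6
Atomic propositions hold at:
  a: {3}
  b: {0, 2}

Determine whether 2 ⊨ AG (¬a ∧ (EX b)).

Sat(¬a) = {0, 1, 2, 4, 5, 6}
Sat(EX b) = {s : some successor in {0, 2}} = {1, 2, 3, 4}
Sat(¬a ∧ (EX b)) = {1, 2, 4}
AG (¬a ∧ (EX b)): greatest fixpoint, start Z0 = {1, 2, 4}, keep only states in Sat with every successor in Z. Z1 = {2}; fixed.
Sat(AG (¬a ∧ (EX b))) = {2}
2 ∈ Sat(AG (¬a ∧ (EX b))) = {2}, so the formula holds at 2.

Yes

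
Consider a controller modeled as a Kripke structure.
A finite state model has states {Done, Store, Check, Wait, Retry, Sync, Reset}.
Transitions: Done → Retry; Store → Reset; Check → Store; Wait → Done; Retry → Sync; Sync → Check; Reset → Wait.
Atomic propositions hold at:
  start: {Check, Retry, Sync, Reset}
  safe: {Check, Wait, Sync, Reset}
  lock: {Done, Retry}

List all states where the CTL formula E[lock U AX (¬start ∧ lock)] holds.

{Wait}

Sat(¬start) = {Done, Store, Wait}
Sat(¬start ∧ lock) = {Done}
Sat(AX (¬start ∧ lock)) = {s : every successor in {Done}} = {Wait}
E[lock U AX (¬start ∧ lock)]: least fixpoint, start Z0 = Sat(AX (¬start ∧ lock)) = {Wait}, add states in Sat(lock) with some successor in Z. Already a fixed point.
Sat(E[lock U AX (¬start ∧ lock)]) = {Wait}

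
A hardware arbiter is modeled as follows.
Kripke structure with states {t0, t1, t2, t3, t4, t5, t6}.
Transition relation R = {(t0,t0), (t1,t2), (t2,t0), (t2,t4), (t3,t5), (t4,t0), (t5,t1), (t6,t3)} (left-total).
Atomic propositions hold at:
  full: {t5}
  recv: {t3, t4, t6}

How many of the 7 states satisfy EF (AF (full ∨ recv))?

6

Sat(full ∨ recv) = {t3, t4, t5, t6}
AF (full ∨ recv): least fixpoint, start Z0 = {t3, t4, t5, t6}, add states with every successor in Z. Already a fixed point.
Sat(AF (full ∨ recv)) = {t3, t4, t5, t6}
EF (AF (full ∨ recv)): least fixpoint, start Z0 = {t3, t4, t5, t6}, add states with some successor in Z. Z1 = {t2, t3, t4, t5, t6}; Z2 = {t1, t2, t3, t4, t5, t6}; fixed.
Sat(EF (AF (full ∨ recv))) = {t1, t2, t3, t4, t5, t6}
|Sat(EF (AF (full ∨ recv)))| = |{t1, t2, t3, t4, t5, t6}| = 6.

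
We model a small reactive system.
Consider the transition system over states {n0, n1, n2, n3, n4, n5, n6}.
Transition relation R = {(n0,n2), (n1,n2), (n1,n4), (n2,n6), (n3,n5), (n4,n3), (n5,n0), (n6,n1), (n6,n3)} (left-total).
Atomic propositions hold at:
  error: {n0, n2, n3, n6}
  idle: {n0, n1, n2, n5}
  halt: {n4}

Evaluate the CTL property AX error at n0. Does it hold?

Sat(AX error) = {s : every successor in {n0, n2, n3, n6}} = {n0, n2, n4, n5}
n0 ∈ Sat(AX error) = {n0, n2, n4, n5}, so the formula holds at n0.

Yes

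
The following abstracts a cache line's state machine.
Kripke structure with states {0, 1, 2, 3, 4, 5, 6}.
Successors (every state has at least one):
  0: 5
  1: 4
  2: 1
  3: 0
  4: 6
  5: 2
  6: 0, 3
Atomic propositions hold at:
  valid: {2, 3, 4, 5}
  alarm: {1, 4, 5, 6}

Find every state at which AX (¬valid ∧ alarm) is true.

Sat(¬valid) = {0, 1, 6}
Sat(¬valid ∧ alarm) = {1, 6}
Sat(AX (¬valid ∧ alarm)) = {s : every successor in {1, 6}} = {2, 4}

{2, 4}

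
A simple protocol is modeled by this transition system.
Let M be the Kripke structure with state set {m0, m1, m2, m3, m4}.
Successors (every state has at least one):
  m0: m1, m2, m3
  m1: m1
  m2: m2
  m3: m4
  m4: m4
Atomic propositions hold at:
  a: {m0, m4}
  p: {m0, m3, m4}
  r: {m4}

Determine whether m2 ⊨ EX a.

No

Sat(EX a) = {s : some successor in {m0, m4}} = {m3, m4}
m2 ∉ Sat(EX a) = {m3, m4}, so the formula does not hold at m2.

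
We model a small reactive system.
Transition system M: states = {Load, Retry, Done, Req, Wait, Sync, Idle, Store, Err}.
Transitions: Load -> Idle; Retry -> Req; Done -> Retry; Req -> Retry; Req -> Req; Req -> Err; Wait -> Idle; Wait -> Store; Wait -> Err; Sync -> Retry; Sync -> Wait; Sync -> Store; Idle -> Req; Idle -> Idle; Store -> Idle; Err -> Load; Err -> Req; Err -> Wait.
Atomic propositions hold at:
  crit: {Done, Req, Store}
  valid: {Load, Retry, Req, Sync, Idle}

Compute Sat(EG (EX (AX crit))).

{Req}

Sat(AX crit) = {s : every successor in {Done, Req, Store}} = {Retry}
Sat(EX (AX crit)) = {s : some successor in {Retry}} = {Done, Req, Sync}
EG (EX (AX crit)): greatest fixpoint, start Z0 = {Done, Req, Sync}, keep only states in Sat with some successor in Z. Z1 = {Req}; fixed.
Sat(EG (EX (AX crit))) = {Req}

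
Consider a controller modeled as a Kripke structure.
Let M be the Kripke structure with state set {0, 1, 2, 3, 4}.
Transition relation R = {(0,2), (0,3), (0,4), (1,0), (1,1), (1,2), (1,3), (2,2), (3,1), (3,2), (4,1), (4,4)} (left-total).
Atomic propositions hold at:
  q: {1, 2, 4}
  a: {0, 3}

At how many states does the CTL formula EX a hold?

Sat(EX a) = {s : some successor in {0, 3}} = {0, 1}
|Sat(EX a)| = |{0, 1}| = 2.

2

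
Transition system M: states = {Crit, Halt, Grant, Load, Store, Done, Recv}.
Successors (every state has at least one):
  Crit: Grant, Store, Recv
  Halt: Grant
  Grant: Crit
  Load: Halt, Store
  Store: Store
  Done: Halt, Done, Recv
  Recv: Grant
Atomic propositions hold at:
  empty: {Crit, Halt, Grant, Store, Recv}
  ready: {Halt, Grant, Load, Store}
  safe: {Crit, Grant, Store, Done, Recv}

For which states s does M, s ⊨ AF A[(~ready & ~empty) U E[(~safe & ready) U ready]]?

{Crit, Halt, Grant, Load, Store, Recv}

Sat(~ready) = {Crit, Done, Recv}
Sat(~empty) = {Load, Done}
Sat(~ready & ~empty) = {Done}
Sat(~safe) = {Halt, Load}
Sat(~safe & ready) = {Halt, Load}
E[(~safe & ready) U ready]: least fixpoint, start Z0 = Sat(ready) = {Halt, Grant, Load, Store}, add states in Sat(~safe & ready) with some successor in Z. Already a fixed point.
Sat(E[(~safe & ready) U ready]) = {Halt, Grant, Load, Store}
A[(~ready & ~empty) U E[(~safe & ready) U ready]]: least fixpoint, start Z0 = Sat(E[(~safe & ready) U ready]) = {Halt, Grant, Load, Store}, add states in Sat(~ready & ~empty) with every successor in Z. Already a fixed point.
Sat(A[(~ready & ~empty) U E[(~safe & ready) U ready]]) = {Halt, Grant, Load, Store}
AF A[(~ready & ~empty) U E[(~safe & ready) U ready]]: least fixpoint, start Z0 = {Halt, Grant, Load, Store}, add states with every successor in Z. Z1 = {Halt, Grant, Load, Store, Recv}; Z2 = {Crit, Halt, Grant, Load, Store, Recv}; fixed.
Sat(AF A[(~ready & ~empty) U E[(~safe & ready) U ready]]) = {Crit, Halt, Grant, Load, Store, Recv}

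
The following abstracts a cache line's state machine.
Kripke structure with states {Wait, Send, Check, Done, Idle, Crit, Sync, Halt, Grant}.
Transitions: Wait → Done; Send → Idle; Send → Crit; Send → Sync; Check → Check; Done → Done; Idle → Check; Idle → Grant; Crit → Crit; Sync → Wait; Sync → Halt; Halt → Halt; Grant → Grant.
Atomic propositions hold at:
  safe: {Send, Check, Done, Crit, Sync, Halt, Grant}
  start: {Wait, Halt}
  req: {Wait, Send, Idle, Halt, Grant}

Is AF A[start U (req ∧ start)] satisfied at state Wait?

Sat(req ∧ start) = {Wait, Halt}
A[start U (req ∧ start)]: least fixpoint, start Z0 = Sat((req ∧ start)) = {Wait, Halt}, add states in Sat(start) with every successor in Z. Already a fixed point.
Sat(A[start U (req ∧ start)]) = {Wait, Halt}
AF A[start U (req ∧ start)]: least fixpoint, start Z0 = {Wait, Halt}, add states with every successor in Z. Z1 = {Wait, Sync, Halt}; fixed.
Sat(AF A[start U (req ∧ start)]) = {Wait, Sync, Halt}
Wait ∈ Sat(AF A[start U (req ∧ start)]) = {Wait, Sync, Halt}, so the formula holds at Wait.

Yes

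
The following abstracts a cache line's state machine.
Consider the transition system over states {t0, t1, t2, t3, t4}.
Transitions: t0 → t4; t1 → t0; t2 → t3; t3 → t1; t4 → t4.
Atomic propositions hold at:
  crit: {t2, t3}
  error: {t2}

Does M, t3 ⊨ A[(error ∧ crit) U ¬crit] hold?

No

Sat(error ∧ crit) = {t2}
Sat(¬crit) = {t0, t1, t4}
A[(error ∧ crit) U ¬crit]: least fixpoint, start Z0 = Sat(¬crit) = {t0, t1, t4}, add states in Sat(error ∧ crit) with every successor in Z. Already a fixed point.
Sat(A[(error ∧ crit) U ¬crit]) = {t0, t1, t4}
t3 ∉ Sat(A[(error ∧ crit) U ¬crit]) = {t0, t1, t4}, so the formula does not hold at t3.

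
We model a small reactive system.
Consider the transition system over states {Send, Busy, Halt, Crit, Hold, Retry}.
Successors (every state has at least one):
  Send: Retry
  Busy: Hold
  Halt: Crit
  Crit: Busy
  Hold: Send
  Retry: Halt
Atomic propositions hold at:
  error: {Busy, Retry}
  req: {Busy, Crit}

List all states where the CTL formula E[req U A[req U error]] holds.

{Busy, Crit, Retry}

A[req U error]: least fixpoint, start Z0 = Sat(error) = {Busy, Retry}, add states in Sat(req) with every successor in Z. Z1 = {Busy, Crit, Retry}; fixed.
Sat(A[req U error]) = {Busy, Crit, Retry}
E[req U A[req U error]]: least fixpoint, start Z0 = Sat(A[req U error]) = {Busy, Crit, Retry}, add states in Sat(req) with some successor in Z. Already a fixed point.
Sat(E[req U A[req U error]]) = {Busy, Crit, Retry}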